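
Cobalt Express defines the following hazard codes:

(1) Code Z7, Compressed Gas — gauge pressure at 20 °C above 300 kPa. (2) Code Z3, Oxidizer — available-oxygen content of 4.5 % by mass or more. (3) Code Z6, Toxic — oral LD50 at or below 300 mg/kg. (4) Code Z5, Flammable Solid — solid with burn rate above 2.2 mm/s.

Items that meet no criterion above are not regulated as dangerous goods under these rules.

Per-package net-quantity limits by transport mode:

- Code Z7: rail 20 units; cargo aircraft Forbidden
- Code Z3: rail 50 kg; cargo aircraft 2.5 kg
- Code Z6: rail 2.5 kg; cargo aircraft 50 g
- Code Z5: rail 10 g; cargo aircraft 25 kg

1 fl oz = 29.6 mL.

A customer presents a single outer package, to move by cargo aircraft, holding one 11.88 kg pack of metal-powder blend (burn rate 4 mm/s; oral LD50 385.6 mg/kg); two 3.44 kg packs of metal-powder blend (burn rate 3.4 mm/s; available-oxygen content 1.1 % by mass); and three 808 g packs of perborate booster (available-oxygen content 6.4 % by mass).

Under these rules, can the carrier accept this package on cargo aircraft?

Yes

Burn rate 4 mm/s meets the Code Z5 criterion (Flammable Solid), so the metal-powder blend is Code Z5.
With burn rate 3.4 mm/s (> 2.2 mm/s), the metal-powder blend falls in Code Z5.
Perborate booster: available-oxygen content 6.4 % by mass ≥ 4.5 % by mass → Code Z3 (Oxidizer).
Total Code Z5: 11.88 kg + (two 3.44 kg packs = 6.88 kg) = 18.76 kg.
That is within the Code Z5 cargo aircraft limit of 25 kg.
Code Z3 quantity: three 808 g packs = 2.424 kg.
2.424 kg ≤ 2.5 kg (cargo aircraft limit, Code Z3) — within limit.
Every hazard code is within its cargo aircraft limit and no segregation rule is violated.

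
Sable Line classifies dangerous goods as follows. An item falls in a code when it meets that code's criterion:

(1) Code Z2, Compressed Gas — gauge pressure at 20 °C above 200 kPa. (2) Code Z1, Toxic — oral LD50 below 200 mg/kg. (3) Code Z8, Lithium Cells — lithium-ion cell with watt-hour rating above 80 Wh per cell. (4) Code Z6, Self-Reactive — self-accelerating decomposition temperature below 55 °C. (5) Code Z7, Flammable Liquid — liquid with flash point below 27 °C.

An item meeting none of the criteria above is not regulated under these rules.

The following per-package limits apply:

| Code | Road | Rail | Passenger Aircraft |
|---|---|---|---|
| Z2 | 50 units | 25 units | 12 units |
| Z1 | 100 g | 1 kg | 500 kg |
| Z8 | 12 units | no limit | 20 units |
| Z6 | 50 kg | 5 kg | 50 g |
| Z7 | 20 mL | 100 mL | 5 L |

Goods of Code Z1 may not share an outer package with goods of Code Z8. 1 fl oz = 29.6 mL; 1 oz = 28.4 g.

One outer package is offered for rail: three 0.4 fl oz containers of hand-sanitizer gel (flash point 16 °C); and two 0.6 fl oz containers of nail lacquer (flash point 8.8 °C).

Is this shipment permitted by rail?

Hand-sanitizer gel: flash point 16 °C < 27 °C → Code Z7 (Flammable Liquid).
With flash point 8.8 °C (< 27 °C), the nail lacquer falls in Code Z7.
Total Code Z7: (three 0.4 fl oz containers = 35.52 mL) + (two 0.6 fl oz containers = 35.52 mL) = 71.04 mL.
71.04 mL ≤ 100 mL (rail limit, Code Z7) — within limit.

Yes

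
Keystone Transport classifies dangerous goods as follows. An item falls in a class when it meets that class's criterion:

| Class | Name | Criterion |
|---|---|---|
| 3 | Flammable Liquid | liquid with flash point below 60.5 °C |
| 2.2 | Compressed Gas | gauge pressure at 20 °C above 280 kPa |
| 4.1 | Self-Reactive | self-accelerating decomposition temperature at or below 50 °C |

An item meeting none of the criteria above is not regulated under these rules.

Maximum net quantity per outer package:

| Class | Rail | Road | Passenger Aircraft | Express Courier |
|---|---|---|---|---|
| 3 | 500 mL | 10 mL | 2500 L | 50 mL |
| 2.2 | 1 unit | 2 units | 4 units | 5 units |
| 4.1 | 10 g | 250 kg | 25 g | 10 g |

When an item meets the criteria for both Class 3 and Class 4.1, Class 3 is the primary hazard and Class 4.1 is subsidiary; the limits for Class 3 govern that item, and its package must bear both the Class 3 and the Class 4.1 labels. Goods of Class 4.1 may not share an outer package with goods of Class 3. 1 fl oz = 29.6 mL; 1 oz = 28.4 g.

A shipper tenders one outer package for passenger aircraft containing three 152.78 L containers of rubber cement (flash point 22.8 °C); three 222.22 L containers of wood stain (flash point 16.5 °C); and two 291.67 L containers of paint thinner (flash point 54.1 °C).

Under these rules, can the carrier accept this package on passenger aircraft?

Yes

Rubber cement: flash point 22.8 °C < 60.5 °C → Class 3 (Flammable Liquid).
Flash point 16.5 °C meets the Class 3 criterion (Flammable Liquid), so the wood stain is Class 3.
Paint thinner: flash point 54.1 °C < 60.5 °C → Class 3 (Flammable Liquid).
Class 3 net quantity: (three 152.78 L containers = 458.34 L) + (three 222.22 L containers = 666.66 L) + (two 291.67 L containers = 583.34 L) = 1708.34 L.
That is within the Class 3 passenger aircraft limit of 2500 L.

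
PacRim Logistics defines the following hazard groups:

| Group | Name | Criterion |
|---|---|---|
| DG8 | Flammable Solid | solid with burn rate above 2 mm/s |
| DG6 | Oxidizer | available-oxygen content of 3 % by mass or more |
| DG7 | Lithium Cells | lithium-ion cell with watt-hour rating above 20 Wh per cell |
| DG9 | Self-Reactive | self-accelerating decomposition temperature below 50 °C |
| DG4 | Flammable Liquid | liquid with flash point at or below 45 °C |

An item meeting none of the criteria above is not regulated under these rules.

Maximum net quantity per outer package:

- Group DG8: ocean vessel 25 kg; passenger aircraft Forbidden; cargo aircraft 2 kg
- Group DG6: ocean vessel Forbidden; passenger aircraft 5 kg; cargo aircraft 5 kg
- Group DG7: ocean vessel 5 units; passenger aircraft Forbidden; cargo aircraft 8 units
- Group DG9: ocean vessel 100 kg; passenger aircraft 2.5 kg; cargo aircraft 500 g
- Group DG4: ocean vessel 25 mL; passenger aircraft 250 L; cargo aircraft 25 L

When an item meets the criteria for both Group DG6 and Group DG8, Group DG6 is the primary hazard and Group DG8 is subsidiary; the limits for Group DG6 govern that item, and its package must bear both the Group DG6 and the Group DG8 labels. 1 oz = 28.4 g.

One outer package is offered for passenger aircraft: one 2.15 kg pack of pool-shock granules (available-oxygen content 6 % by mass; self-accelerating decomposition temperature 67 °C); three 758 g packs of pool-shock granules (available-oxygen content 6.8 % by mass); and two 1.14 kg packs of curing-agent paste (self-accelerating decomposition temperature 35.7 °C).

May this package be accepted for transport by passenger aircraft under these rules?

With available-oxygen content 6 % by mass (≥ 3 % by mass), the pool-shock granules fall in Group DG6.
The pool-shock granules have available-oxygen content 6.8 % by mass, which is ≥ 3 % by mass, so they are Group DG6 (Oxidizer).
Self-accelerating decomposition temperature 35.7 °C meets the Group DG9 criterion (Self-Reactive), so the curing-agent paste is Group DG9.
Group DG9 quantity: two 1.14 kg packs = 2.28 kg.
2.28 kg is within the passenger aircraft limit of 2.5 kg for Group DG9.
Total Group DG6: 2.15 kg + (three 758 g packs = 2.274 kg) = 4.424 kg.
4.424 kg is within the passenger aircraft limit of 5 kg for Group DG6.
Every hazard group is within its passenger aircraft limit and no segregation rule is violated.

Yes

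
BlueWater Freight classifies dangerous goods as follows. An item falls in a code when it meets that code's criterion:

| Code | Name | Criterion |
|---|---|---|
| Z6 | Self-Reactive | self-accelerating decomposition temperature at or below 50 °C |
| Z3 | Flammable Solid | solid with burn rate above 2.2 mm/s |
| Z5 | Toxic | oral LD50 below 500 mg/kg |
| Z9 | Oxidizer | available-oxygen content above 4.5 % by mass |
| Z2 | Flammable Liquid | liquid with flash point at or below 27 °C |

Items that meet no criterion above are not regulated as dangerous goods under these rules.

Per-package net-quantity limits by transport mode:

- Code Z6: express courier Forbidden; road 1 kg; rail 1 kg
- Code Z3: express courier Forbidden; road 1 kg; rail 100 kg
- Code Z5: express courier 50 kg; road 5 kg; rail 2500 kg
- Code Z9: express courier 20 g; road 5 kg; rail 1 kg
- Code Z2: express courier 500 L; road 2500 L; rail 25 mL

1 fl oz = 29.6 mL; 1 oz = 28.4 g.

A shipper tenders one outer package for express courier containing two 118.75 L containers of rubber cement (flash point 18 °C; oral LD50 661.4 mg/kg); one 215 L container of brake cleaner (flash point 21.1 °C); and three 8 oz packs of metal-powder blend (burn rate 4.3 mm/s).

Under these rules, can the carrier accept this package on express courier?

No

With flash point 18 °C (≤ 27 °C), the rubber cement falls in Code Z2.
Flash point 21.1 °C meets the Code Z2 criterion (Flammable Liquid), so the brake cleaner is Code Z2.
Burn rate 4.3 mm/s meets the Code Z3 criterion (Flammable Solid), so the metal-powder blend is Code Z3.
Code Z2 net quantity: (two 118.75 L containers = 237.5 L) + 215 L = 452.5 L.
452.5 L ≤ 500 L (express courier limit, Code Z2) — within limit.
Code Z3 quantity: three 8 oz packs = 681.6 g.
By express courier, Code Z3 is Forbidden regardless of quantity.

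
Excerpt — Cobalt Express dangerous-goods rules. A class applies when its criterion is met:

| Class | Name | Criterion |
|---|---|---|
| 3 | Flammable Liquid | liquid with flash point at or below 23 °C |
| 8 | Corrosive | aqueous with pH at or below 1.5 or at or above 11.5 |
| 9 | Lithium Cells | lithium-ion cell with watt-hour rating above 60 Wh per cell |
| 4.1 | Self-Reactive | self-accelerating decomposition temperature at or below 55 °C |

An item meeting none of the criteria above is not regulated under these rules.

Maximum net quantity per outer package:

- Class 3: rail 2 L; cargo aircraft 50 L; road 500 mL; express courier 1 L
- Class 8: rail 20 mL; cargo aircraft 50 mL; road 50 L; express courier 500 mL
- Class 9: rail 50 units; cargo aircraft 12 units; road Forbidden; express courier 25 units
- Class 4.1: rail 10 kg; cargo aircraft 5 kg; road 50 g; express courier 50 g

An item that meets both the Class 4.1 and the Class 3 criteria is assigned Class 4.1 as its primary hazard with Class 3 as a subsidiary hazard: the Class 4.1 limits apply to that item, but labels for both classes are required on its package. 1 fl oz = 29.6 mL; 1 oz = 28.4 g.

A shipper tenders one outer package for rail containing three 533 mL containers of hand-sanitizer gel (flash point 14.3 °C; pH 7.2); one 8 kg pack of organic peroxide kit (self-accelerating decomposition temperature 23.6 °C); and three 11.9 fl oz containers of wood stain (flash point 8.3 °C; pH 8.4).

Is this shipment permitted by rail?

Hand-sanitizer gel: flash point 14.3 °C ≤ 23 °C → Class 3 (Flammable Liquid).
Organic peroxide kit: self-accelerating decomposition temperature 23.6 °C ≤ 55 °C → Class 4.1 (Self-Reactive).
Wood stain: flash point 8.3 °C ≤ 23 °C → Class 3 (Flammable Liquid).
Class 3 net quantity: (three 533 mL containers = 1.599 L) + (three 11.9 fl oz containers = 1056.72 mL) = 2655.72 mL.
2655.72 mL > 2 L (rail limit, Class 3) — over the limit.
Class 4.1 quantity: 8 kg.
8 kg ≤ 10 kg (rail limit, Class 4.1) — within limit.

No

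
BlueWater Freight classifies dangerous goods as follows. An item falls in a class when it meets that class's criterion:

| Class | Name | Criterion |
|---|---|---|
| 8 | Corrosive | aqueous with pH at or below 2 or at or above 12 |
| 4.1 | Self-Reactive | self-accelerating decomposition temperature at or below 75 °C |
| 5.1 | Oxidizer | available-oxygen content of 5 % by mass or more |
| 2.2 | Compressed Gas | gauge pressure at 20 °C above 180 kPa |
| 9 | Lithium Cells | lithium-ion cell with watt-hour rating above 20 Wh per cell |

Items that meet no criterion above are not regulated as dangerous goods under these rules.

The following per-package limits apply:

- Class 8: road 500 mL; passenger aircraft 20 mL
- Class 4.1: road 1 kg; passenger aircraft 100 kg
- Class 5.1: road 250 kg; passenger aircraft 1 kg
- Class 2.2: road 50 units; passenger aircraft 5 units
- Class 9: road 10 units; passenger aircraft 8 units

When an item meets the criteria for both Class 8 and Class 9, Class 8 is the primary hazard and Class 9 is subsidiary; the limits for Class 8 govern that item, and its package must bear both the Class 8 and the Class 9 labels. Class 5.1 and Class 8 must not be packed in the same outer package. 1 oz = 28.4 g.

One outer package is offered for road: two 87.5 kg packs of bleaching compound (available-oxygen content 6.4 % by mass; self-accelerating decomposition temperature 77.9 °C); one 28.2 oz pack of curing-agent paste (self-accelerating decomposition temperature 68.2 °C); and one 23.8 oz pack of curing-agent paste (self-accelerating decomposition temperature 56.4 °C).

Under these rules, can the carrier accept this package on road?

No

The bleaching compound has available-oxygen content 6.4 % by mass, which is ≥ 5 % by mass, so it is Class 5.1 (Oxidizer).
The curing-agent paste has self-accelerating decomposition temperature 68.2 °C, which is ≤ 75 °C, so it is Class 4.1 (Self-Reactive).
Curing-agent paste: self-accelerating decomposition temperature 56.4 °C ≤ 75 °C → Class 4.1 (Self-Reactive).
Total Class 4.1: (one 28.2 oz pack = 800.88 g) + (one 23.8 oz pack = 675.92 g) = 1476.8 g.
1476.8 g exceeds the road limit of 1 kg for Class 4.1.
Class 5.1 quantity: two 87.5 kg packs = 175 kg.
That is within the Class 5.1 road limit of 250 kg.
The segregation rule (Class 5.1 with Class 8) does not apply to Class 4.1 with Class 5.1.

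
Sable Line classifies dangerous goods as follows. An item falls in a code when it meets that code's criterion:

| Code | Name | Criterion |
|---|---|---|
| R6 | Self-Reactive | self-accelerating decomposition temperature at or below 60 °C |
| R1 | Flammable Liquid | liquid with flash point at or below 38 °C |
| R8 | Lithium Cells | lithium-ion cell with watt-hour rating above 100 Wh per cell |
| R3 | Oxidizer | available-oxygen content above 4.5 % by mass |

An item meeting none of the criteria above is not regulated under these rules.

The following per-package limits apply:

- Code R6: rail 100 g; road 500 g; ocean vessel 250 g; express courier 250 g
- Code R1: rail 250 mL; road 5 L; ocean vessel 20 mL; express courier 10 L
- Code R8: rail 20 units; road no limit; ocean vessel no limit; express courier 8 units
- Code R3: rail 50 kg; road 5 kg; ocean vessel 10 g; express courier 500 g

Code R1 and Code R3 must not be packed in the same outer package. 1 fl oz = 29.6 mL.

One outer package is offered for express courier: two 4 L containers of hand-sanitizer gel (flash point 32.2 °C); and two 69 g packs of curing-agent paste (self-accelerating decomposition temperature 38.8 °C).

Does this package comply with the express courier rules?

Yes

Flash point 32.2 °C meets the Code R1 criterion (Flammable Liquid), so the hand-sanitizer gel is Code R1.
Self-accelerating decomposition temperature 38.8 °C meets the Code R6 criterion (Self-Reactive), so the curing-agent paste is Code R6.
Code R1 quantity: two 4 L containers = 8 L.
8 L is within the express courier limit of 10 L for Code R1.
Code R6 quantity: two 69 g packs = 138 g.
138 g ≤ 250 g (express courier limit, Code R6) — within limit.
The segregation rule (Code R1 with Code R3) does not apply to Code R1 with Code R6.
Every hazard code is within its express courier limit and no segregation rule is violated.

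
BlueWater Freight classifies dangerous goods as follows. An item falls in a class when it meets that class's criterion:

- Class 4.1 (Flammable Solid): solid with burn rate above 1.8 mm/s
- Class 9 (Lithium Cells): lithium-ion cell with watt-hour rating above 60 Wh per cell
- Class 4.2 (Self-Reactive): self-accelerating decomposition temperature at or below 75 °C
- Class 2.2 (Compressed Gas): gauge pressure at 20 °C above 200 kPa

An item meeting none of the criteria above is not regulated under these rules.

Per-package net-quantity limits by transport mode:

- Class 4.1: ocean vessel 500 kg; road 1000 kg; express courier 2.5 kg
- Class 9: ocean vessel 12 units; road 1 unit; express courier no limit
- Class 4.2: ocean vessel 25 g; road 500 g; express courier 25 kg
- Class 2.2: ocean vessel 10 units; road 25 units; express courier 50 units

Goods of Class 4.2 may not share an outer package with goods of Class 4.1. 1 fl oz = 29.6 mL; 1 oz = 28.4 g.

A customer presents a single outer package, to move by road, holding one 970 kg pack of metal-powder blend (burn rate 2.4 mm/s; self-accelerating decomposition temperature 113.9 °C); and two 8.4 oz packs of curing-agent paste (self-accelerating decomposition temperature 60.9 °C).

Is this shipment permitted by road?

No

With burn rate 2.4 mm/s (> 1.8 mm/s), the metal-powder blend falls in Class 4.1.
Curing-agent paste: self-accelerating decomposition temperature 60.9 °C ≤ 75 °C → Class 4.2 (Self-Reactive).
Class 4.2 quantity: two 8.4 oz packs = 477.12 g.
477.12 g is within the road limit of 500 g for Class 4.2.
Class 4.1 quantity: 970 kg.
970 kg is within the road limit of 1000 kg for Class 4.1.
Class 4.2 and Class 4.1 may not share an outer package.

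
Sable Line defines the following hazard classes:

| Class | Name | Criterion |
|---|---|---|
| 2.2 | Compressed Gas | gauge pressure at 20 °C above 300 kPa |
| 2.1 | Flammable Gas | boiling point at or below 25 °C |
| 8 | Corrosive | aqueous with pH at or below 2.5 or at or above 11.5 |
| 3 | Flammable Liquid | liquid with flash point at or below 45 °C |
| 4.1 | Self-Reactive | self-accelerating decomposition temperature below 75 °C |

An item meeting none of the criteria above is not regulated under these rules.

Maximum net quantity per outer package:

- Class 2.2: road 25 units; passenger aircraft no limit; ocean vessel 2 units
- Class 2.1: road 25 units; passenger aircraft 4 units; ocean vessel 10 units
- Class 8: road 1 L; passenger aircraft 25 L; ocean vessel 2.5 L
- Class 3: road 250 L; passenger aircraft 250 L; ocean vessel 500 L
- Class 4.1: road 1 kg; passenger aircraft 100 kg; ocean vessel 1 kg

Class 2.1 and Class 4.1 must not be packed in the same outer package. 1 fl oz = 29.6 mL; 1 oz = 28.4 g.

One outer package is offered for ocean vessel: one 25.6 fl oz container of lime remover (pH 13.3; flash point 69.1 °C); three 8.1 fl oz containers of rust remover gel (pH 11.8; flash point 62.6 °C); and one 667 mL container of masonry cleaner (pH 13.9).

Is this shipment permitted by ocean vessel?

Yes

Lime remover: pH 13.3 ≥ 11.5 → Class 8 (Corrosive).
Rust remover gel: pH 11.8 ≥ 11.5 → Class 8 (Corrosive).
The masonry cleaner has pH 13.9, which is ≥ 11.5, so it is Class 8 (Corrosive).
Total Class 8: (one 25.6 fl oz container = 757.76 mL) + (three 8.1 fl oz containers = 719.28 mL) + 667 mL = 2144.04 mL.
2144.04 mL ≤ 2.5 L (ocean vessel limit, Class 8) — within limit.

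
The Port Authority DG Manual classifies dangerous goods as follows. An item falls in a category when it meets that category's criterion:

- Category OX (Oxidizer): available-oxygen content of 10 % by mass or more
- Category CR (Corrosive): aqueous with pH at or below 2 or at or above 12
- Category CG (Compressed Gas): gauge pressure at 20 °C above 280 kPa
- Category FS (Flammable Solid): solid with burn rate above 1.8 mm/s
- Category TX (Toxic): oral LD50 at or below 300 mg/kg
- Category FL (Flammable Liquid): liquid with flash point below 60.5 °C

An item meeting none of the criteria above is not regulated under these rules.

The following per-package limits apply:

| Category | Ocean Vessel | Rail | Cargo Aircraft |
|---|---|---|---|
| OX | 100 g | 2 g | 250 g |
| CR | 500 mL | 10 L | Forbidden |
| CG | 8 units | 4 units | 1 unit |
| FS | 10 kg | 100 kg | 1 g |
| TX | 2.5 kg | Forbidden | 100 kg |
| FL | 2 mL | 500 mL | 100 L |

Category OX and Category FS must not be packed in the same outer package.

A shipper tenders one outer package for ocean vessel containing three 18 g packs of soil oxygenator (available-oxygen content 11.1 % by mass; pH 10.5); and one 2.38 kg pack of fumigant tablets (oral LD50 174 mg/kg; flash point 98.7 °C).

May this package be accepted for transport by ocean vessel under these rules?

Yes

With available-oxygen content 11.1 % by mass (≥ 10 % by mass), the soil oxygenator falls in Category OX.
With oral LD50 174 mg/kg (≤ 300 mg/kg), the fumigant tablets fall in Category TX.
Category OX quantity: three 18 g packs = 54 g.
54 g ≤ 100 g (ocean vessel limit, Category OX) — within limit.
Category TX quantity: 2.38 kg.
2.38 kg is within the ocean vessel limit of 2.5 kg for Category TX.
The segregation rule (Category OX with Category FS) does not apply to Category OX with Category TX.
Every hazard category is within its ocean vessel limit and no segregation rule is violated.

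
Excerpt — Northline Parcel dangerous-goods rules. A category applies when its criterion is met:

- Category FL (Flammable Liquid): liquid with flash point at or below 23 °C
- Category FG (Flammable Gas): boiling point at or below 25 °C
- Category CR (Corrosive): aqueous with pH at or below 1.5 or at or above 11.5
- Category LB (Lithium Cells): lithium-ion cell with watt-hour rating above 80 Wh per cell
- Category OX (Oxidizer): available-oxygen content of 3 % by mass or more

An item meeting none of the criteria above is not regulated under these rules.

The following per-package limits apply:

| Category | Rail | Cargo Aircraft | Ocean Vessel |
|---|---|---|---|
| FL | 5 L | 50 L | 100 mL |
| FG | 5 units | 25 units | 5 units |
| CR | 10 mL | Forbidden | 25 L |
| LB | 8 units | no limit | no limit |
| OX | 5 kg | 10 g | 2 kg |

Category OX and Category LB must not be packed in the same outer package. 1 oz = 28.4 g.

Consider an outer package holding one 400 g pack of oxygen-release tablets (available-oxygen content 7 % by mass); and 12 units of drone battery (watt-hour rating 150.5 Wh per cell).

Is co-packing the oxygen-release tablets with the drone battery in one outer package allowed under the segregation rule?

The oxygen-release tablets have available-oxygen content 7 % by mass, which is ≥ 3 % by mass, so they are Category OX (Oxidizer).
The drone battery has watt-hour rating 150.5 Wh per cell, which is > 80 Wh per cell, so it is Category LB (Lithium Cells).
Category OX and Category LB may not share an outer package.

No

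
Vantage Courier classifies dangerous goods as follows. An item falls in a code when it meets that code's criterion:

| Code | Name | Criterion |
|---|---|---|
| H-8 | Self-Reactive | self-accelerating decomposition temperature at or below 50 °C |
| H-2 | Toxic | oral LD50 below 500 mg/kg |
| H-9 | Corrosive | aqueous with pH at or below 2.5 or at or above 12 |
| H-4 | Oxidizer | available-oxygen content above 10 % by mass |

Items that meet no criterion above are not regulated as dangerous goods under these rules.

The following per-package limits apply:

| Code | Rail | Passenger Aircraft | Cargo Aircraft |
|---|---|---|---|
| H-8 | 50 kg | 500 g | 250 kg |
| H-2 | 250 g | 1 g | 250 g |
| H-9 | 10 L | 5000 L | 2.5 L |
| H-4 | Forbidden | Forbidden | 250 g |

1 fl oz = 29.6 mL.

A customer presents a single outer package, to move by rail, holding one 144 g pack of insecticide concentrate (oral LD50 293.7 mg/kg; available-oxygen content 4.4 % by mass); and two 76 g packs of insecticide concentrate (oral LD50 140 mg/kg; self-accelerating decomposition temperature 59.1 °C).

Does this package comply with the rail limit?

The insecticide concentrate has oral LD50 293.7 mg/kg, which is < 500 mg/kg, so it is Code H-2 (Toxic).
The insecticide concentrate has oral LD50 140 mg/kg, which is < 500 mg/kg, so it is Code H-2 (Toxic).
Total Code H-2: 144 g + (two 76 g packs = 152 g) = 296 g.
That exceeds the Code H-2 rail limit of 250 g.

No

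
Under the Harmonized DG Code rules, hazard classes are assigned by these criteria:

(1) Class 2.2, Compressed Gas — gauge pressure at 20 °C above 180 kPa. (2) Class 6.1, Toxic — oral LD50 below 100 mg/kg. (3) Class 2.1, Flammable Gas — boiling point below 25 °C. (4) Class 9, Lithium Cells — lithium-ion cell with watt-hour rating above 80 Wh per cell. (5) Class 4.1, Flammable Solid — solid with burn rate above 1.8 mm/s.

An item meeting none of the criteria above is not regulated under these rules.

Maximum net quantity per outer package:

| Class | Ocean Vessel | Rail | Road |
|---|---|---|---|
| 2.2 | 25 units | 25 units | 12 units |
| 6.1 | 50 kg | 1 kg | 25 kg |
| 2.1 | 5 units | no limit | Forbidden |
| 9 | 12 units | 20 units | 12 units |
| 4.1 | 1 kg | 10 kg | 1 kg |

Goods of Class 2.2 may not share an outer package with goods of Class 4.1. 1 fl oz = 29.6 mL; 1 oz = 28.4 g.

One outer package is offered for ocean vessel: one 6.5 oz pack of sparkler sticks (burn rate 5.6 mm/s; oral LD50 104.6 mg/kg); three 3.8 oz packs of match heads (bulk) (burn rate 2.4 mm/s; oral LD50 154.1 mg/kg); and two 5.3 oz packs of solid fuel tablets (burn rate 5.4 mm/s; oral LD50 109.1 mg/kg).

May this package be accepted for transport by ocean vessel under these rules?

Yes

Sparkler sticks: burn rate 5.6 mm/s > 1.8 mm/s → Class 4.1 (Flammable Solid).
Burn rate 2.4 mm/s meets the Class 4.1 criterion (Flammable Solid), so the match heads (bulk) are Class 4.1.
Burn rate 5.4 mm/s meets the Class 4.1 criterion (Flammable Solid), so the solid fuel tablets are Class 4.1.
Total Class 4.1: (one 6.5 oz pack = 184.6 g) + (three 3.8 oz packs = 323.76 g) + (two 5.3 oz packs = 301.04 g) = 809.4 g.
That is within the Class 4.1 ocean vessel limit of 1 kg.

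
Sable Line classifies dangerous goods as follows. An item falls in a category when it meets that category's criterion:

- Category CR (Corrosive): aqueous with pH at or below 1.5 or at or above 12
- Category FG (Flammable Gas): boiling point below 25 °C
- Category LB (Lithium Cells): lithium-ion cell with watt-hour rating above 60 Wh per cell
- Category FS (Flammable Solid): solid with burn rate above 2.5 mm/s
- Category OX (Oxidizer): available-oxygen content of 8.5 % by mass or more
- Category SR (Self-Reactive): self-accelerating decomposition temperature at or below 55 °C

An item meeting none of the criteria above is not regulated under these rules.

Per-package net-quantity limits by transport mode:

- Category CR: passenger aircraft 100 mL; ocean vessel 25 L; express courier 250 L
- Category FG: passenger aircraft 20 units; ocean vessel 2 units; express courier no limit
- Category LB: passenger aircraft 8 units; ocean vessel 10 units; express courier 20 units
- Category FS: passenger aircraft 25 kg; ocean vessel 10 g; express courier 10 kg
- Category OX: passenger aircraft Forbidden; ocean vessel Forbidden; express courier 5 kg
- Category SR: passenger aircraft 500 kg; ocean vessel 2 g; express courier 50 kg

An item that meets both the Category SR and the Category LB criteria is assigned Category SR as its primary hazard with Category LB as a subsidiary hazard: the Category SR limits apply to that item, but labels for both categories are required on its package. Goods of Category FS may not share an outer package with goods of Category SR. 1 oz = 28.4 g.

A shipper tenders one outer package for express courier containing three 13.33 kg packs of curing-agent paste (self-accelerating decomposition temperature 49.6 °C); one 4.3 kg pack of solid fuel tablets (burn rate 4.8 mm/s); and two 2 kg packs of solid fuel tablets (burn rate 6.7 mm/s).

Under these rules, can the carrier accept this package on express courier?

Self-accelerating decomposition temperature 49.6 °C meets the Category SR criterion (Self-Reactive), so the curing-agent paste is Category SR.
Burn rate 4.8 mm/s meets the Category FS criterion (Flammable Solid), so the solid fuel tablets are Category FS.
The solid fuel tablets have burn rate 6.7 mm/s, which is > 2.5 mm/s, so they are Category FS (Flammable Solid).
Total Category FS: 4.3 kg + (two 2 kg packs = 4 kg) = 8.3 kg.
8.3 kg is within the express courier limit of 10 kg for Category FS.
Category SR quantity: three 13.33 kg packs = 39.99 kg.
That is within the Category SR express courier limit of 50 kg.
Category FS and Category SR may not share an outer package.

No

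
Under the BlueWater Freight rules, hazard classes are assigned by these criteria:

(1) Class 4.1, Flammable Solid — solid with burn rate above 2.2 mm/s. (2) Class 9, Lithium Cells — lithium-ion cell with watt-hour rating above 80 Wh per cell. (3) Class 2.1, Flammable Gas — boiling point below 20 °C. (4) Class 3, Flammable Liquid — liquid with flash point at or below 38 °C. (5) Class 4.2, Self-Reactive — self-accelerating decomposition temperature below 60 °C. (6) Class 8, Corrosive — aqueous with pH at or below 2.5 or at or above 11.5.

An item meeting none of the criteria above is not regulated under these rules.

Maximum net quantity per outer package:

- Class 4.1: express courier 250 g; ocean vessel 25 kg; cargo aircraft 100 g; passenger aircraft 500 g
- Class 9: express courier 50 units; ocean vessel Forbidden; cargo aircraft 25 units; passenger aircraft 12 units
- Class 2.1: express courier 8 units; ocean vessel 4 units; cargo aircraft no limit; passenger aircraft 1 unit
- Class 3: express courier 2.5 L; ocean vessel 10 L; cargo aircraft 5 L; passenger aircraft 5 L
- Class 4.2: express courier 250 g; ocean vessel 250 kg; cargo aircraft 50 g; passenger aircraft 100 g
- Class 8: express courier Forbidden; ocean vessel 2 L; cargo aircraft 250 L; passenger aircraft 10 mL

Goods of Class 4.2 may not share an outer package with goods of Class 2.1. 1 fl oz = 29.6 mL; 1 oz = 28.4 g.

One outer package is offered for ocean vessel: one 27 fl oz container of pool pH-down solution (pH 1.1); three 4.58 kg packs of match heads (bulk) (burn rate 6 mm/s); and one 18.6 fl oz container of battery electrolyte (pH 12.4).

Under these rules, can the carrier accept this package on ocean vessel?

pH 1.1 meets the Class 8 criterion (Corrosive), so the pool pH-down solution is Class 8.
The match heads (bulk) have burn rate 6 mm/s, which is > 2.2 mm/s, so they are Class 4.1 (Flammable Solid).
The battery electrolyte has pH 12.4, which is ≥ 11.5, so it is Class 8 (Corrosive).
Total Class 8: (one 27 fl oz container = 799.2 mL) + (one 18.6 fl oz container = 550.56 mL) = 1349.76 mL.
1349.76 mL is within the ocean vessel limit of 2 L for Class 8.
Class 4.1 quantity: three 4.58 kg packs = 13.74 kg.
13.74 kg is within the ocean vessel limit of 25 kg for Class 4.1.
The segregation rule (Class 4.2 with Class 2.1) does not apply to Class 8 with Class 4.1.
Every hazard class is within its ocean vessel limit and no segregation rule is violated.

Yes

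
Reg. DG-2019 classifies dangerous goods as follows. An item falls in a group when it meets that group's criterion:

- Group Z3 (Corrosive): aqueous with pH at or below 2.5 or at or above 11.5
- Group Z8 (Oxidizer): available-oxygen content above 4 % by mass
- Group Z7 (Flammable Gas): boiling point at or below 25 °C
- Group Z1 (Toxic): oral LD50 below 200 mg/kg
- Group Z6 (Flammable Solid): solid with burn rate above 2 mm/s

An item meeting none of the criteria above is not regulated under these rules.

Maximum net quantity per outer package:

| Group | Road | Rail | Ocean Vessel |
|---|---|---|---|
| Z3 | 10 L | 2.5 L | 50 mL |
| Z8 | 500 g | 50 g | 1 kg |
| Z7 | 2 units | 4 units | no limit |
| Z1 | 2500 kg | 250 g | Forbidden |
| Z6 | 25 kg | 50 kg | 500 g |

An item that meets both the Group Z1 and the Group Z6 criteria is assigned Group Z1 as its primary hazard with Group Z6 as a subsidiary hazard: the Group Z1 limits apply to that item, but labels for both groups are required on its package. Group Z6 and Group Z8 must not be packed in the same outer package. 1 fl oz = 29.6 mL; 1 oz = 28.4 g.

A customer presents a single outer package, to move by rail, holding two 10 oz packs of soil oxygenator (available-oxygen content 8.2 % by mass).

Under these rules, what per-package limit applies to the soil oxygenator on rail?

With available-oxygen content 8.2 % by mass (> 4 % by mass), the soil oxygenator falls in Group Z8.
The rail limit for Group Z8 is 50 g.

50 g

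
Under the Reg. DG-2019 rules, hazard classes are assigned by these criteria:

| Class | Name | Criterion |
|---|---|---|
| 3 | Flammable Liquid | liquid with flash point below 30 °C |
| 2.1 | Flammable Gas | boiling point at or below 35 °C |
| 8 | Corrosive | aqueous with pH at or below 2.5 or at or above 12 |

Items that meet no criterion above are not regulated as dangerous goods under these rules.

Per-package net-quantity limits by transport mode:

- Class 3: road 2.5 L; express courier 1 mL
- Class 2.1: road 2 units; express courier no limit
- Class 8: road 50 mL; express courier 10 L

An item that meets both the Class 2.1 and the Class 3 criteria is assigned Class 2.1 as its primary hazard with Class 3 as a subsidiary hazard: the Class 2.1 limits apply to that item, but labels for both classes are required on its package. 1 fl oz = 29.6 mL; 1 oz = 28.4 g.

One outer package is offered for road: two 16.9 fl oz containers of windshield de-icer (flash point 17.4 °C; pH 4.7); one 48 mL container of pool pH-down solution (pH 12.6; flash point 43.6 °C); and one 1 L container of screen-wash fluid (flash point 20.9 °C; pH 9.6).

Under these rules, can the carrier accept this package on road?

Yes

Windshield de-icer: flash point 17.4 °C < 30 °C → Class 3 (Flammable Liquid).
With pH 12.6 (≥ 12), the pool pH-down solution falls in Class 8.
The screen-wash fluid has flash point 20.9 °C, which is < 30 °C, so it is Class 3 (Flammable Liquid).
Class 3 net quantity: (two 16.9 fl oz containers = 1000.48 mL) + 1 L = 2000.48 mL.
2000.48 mL ≤ 2.5 L (road limit, Class 3) — within limit.
Class 8 quantity: 48 mL.
48 mL ≤ 50 mL (road limit, Class 8) — within limit.
Every hazard class is within its road limit and no segregation rule is violated.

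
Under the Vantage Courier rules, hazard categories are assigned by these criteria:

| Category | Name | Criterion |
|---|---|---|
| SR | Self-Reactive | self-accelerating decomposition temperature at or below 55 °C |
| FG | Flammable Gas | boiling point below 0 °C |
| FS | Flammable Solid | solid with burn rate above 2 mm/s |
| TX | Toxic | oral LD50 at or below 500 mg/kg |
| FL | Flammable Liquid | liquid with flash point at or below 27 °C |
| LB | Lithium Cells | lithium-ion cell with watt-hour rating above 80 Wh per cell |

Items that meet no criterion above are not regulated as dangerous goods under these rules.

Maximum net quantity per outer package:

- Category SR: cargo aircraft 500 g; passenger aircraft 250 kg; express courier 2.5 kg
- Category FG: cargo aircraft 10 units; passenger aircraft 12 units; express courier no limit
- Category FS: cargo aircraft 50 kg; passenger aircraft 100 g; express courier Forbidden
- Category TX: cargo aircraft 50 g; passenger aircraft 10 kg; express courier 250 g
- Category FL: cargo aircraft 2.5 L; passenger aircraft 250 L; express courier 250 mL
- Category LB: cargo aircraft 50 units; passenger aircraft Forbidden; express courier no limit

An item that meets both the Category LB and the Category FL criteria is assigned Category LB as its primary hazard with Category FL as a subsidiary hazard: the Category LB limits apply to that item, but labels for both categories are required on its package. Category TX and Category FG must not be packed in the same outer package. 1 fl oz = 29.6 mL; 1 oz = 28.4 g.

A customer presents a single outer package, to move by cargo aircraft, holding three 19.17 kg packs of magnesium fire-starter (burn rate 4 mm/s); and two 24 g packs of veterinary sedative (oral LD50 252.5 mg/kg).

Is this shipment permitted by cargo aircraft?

With burn rate 4 mm/s (> 2 mm/s), the magnesium fire-starter falls in Category FS.
With oral LD50 252.5 mg/kg (≤ 500 mg/kg), the veterinary sedative falls in Category TX.
Category FS quantity: three 19.17 kg packs = 57.51 kg.
57.51 kg exceeds the cargo aircraft limit of 50 kg for Category FS.
Category TX quantity: two 24 g packs = 48 g.
That is within the Category TX cargo aircraft limit of 50 g.
The segregation rule (Category TX with Category FG) does not apply to Category FS with Category TX.

No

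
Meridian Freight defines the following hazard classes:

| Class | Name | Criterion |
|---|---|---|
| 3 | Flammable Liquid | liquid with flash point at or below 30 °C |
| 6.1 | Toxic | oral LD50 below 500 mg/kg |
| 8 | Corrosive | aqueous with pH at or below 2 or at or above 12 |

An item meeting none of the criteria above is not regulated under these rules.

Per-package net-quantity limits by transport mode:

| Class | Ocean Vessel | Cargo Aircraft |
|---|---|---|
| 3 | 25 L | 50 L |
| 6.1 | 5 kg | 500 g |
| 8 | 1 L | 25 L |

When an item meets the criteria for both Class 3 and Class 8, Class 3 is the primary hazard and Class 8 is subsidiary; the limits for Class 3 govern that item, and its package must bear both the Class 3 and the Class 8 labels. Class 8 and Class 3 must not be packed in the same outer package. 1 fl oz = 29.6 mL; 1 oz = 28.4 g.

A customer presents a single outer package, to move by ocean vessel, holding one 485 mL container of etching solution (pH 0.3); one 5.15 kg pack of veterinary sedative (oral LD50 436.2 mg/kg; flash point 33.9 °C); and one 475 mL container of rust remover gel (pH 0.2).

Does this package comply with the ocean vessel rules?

No

The etching solution has pH 0.3, which is ≤ 2, so it is Class 8 (Corrosive).
The veterinary sedative has oral LD50 436.2 mg/kg, which is < 500 mg/kg, so it is Class 6.1 (Toxic).
With pH 0.2 (≤ 2), the rust remover gel falls in Class 8.
Class 8 net quantity: 485 mL + 475 mL = 960 mL.
960 mL is within the ocean vessel limit of 1 L for Class 8.
Class 6.1 quantity: 5.15 kg.
5.15 kg exceeds the ocean vessel limit of 5 kg for Class 6.1.
The segregation rule (Class 8 with Class 3) does not apply to Class 8 with Class 6.1.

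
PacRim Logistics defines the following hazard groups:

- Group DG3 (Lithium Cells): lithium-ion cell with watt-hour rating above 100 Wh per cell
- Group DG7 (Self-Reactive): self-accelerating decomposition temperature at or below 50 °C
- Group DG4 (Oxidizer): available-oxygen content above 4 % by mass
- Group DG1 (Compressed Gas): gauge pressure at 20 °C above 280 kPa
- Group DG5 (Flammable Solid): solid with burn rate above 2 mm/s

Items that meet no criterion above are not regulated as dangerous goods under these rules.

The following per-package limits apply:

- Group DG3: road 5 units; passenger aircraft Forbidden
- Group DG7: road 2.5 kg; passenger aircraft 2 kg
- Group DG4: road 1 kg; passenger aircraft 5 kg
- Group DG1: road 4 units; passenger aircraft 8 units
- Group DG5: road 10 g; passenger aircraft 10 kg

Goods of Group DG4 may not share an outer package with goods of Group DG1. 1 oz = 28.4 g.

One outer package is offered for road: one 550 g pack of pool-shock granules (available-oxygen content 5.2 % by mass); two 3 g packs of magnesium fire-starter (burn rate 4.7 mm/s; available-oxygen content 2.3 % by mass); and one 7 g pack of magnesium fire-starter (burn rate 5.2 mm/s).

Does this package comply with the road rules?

The pool-shock granules have available-oxygen content 5.2 % by mass, which is > 4 % by mass, so they are Group DG4 (Oxidizer).
With burn rate 4.7 mm/s (> 2 mm/s), the magnesium fire-starter falls in Group DG5.
Burn rate 5.2 mm/s meets the Group DG5 criterion (Flammable Solid), so the magnesium fire-starter is Group DG5.
Group DG4 quantity: 550 g.
550 g ≤ 1 kg (road limit, Group DG4) — within limit.
Group DG5 net quantity: (two 3 g packs = 6 g) + 7 g = 13 g.
13 g exceeds the road limit of 10 g for Group DG5.
The segregation rule (Group DG4 with Group DG1) does not apply to Group DG4 with Group DG5.

No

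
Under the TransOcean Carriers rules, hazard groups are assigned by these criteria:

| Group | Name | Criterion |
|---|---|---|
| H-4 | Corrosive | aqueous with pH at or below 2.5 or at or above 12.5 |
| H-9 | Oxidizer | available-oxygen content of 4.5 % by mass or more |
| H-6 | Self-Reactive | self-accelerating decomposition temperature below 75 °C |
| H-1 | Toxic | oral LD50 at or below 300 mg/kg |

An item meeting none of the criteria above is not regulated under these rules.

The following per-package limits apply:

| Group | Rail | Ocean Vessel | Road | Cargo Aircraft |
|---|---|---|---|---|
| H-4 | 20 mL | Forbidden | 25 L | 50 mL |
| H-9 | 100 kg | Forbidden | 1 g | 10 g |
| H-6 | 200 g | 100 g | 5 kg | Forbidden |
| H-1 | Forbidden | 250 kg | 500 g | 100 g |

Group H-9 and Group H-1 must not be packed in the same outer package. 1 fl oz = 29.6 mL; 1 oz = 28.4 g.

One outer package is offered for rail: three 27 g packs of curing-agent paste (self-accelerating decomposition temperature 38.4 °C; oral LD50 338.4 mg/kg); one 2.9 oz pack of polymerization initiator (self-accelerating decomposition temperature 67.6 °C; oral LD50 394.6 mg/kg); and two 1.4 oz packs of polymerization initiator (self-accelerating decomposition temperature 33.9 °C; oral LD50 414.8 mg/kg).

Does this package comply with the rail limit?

With self-accelerating decomposition temperature 38.4 °C (< 75 °C), the curing-agent paste falls in Group H-6.
Polymerization initiator: self-accelerating decomposition temperature 67.6 °C < 75 °C → Group H-6 (Self-Reactive).
Polymerization initiator: self-accelerating decomposition temperature 33.9 °C < 75 °C → Group H-6 (Self-Reactive).
Group H-6 net quantity: (three 27 g packs = 81 g) + (one 2.9 oz pack = 82.36 g) + (two 1.4 oz packs = 79.52 g) = 242.88 g.
242.88 g > 200 g (rail limit, Group H-6) — over the limit.

No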